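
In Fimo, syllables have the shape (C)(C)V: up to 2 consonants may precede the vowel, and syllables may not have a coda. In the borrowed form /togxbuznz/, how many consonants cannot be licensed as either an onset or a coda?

Syllabifying with onset maximization leaves /g/, /z/, /n/, /z/ stranded (no codas are permitted; onsets may contain at most 2 consonants).

4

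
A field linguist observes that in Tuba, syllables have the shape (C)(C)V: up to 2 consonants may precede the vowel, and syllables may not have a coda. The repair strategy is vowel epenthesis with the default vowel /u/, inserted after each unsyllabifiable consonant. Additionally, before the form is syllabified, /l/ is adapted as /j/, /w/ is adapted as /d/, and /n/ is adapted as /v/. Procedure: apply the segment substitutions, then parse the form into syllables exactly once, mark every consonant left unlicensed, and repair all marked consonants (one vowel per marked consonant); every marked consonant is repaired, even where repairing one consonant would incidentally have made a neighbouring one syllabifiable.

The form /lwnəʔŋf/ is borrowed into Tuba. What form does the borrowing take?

Substitution: /l/ → /j/, /w/ → /d/, /n/ → /v/, giving /jdvəʔŋf/.
Syllabifying with onset maximization leaves /j/, /ʔ/, /ŋ/, /f/ stranded (no codas are permitted; onsets may contain at most 2 consonants).
Inserting the epenthetic vowel yields /j/ → /ju/, /ʔ/ → /ʔu/, /ŋ/ → /ŋu/, /f/ → /fu/.

judvəʔuŋufu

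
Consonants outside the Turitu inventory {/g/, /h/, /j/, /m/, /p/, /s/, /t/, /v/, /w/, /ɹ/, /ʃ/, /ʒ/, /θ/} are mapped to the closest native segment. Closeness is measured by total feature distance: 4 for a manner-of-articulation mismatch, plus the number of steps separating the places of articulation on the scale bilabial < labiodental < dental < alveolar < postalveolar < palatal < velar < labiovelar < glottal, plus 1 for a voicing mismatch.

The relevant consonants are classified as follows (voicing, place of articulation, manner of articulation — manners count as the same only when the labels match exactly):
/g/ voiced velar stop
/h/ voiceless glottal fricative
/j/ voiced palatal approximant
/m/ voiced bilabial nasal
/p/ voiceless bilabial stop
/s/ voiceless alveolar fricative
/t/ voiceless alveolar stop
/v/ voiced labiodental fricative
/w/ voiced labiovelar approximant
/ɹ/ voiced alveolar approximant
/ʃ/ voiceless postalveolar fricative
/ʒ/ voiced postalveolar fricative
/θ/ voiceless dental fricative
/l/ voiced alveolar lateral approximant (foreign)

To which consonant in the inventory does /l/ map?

ɹ

/ɹ/ is closest: manner differs (lateral approximant→approximant, +4), place distance 0 (alveolar→alveolar), same voicing; total 4. Next closest is /s/ at distance 5.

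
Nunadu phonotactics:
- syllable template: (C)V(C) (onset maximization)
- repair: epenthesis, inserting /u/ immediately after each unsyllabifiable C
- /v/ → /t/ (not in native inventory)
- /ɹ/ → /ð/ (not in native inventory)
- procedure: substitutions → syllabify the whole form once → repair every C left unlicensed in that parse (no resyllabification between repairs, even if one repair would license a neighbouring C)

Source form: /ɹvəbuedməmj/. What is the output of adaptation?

Substitution: /ɹ/ → /ð/, /v/ → /t/, giving /ðtəbuedməmj/.
The consonants /ð/, /j/ cannot be parsed into a legal (C)V(C) syllable (at most one coda consonant is licensed; onsets are limited to one consonant).
Each unlicensed consonant becomes the onset of a new syllable: /ð/ → /ðu/, /j/ → /ju/.

ðutəbuedməmju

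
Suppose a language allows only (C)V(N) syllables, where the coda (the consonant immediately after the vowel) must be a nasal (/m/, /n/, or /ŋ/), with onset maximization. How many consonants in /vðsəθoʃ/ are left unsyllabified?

Syllabifying with onset maximization leaves /v/, /ð/, /ʃ/ stranded (only a nasal (/m/, /n/, or /ŋ/) is licensed in coda position; onsets are limited to one consonant).

3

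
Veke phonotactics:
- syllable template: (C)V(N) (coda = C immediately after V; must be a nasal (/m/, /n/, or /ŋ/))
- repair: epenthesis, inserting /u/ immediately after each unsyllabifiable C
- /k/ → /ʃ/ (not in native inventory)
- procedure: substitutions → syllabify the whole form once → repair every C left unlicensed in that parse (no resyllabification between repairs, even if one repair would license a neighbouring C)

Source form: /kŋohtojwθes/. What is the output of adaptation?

ʃuŋohutojuwuθesu

Substitution: /k/ → /ʃ/, giving /ʃŋohtojwθes/.
Under (C)V(N), the unsyllabifiable consonants are /ʃ/, /h/, /j/, /w/, /s/ (only a nasal (/m/, /n/, or /ŋ/) is licensed in coda position; onsets are limited to one consonant).
Epenthesis after each stranded consonant: /ʃ/ → /ʃu/, /h/ → /hu/, /j/ → /ju/, /w/ → /wu/, /s/ → /su/.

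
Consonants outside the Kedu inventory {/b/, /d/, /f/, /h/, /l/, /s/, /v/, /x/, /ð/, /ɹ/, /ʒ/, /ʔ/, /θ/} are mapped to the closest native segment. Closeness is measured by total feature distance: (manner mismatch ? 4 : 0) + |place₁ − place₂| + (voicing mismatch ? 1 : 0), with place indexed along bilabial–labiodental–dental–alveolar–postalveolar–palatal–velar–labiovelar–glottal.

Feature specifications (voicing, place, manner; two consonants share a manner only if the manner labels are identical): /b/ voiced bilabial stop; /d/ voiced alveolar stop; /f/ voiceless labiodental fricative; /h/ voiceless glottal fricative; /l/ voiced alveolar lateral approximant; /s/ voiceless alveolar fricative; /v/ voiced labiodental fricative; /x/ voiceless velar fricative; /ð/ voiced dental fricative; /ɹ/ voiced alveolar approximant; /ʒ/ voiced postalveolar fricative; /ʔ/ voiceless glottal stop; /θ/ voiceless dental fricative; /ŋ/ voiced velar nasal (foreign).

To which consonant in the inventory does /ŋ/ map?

x

/x/ is closest: manner differs (nasal→fricative, +4), place distance 0 (velar→velar), voicing differs (+1); total 5. Next closest is /ʒ/ at distance 6.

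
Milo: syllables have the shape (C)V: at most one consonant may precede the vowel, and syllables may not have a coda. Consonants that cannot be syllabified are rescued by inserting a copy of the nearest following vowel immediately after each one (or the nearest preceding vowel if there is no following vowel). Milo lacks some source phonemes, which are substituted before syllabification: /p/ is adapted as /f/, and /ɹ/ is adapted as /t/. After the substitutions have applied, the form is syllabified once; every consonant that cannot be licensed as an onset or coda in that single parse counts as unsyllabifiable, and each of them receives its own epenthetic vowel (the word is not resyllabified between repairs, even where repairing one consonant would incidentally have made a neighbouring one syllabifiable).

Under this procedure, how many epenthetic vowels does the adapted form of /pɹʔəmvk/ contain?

5

After substitution the input is /ftʔəmvk/.
The unsyllabifiable consonants are /f/, /t/, /m/, /v/, /k/; each receives one epenthetic vowel.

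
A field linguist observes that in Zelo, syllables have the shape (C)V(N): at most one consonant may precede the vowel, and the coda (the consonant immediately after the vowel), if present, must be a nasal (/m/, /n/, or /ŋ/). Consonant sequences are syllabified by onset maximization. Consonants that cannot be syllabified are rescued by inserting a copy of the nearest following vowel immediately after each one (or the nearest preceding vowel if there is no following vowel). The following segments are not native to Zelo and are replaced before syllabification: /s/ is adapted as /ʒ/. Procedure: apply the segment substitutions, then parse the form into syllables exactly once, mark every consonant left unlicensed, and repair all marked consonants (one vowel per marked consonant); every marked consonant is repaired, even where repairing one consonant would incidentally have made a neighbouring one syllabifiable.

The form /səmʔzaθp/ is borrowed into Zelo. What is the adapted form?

ʒəmʔazaθapa

Substitution: /s/ → /ʒ/, giving /ʒəmʔzaθp/.
The consonants /ʔ/, /θ/, /p/ cannot be parsed into a legal (C)V(N) syllable (only a nasal (/m/, /n/, or /ŋ/) is licensed in coda position; onsets are limited to one consonant).
Inserting the epenthetic vowel yields /ʔ/ → /ʔa/, /θ/ → /θa/, /p/ → /pa/.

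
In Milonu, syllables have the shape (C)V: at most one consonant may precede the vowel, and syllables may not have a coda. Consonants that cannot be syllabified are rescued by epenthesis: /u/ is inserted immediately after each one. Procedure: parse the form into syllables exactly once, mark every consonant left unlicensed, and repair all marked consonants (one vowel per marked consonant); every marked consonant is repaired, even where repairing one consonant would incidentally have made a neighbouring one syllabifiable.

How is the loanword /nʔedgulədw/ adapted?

nuʔeduguləduwu

Syllabifying with onset maximization leaves /n/, /d/, /d/, /w/ stranded (no codas are permitted; onsets are limited to one consonant).
Each unlicensed consonant becomes the onset of a new syllable: /n/ → /nu/, /d/ → /du/, /d/ → /du/, /w/ → /wu/.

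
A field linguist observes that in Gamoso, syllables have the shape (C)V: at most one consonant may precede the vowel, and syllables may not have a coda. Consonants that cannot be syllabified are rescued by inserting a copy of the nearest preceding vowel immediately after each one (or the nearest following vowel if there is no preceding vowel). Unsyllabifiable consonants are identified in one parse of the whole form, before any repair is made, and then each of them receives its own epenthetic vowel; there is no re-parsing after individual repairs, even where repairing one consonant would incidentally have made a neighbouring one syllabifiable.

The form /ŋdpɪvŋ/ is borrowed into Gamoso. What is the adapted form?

The consonants /ŋ/, /d/, /v/, /ŋ/ cannot be parsed into a legal (C)V syllable (no codas are permitted; onsets are limited to one consonant).
Inserting the epenthetic vowel yields /ŋ/ → /ŋɪ/, /d/ → /dɪ/, /v/ → /vɪ/, /ŋ/ → /ŋɪ/.

ŋɪdɪpɪvɪŋɪ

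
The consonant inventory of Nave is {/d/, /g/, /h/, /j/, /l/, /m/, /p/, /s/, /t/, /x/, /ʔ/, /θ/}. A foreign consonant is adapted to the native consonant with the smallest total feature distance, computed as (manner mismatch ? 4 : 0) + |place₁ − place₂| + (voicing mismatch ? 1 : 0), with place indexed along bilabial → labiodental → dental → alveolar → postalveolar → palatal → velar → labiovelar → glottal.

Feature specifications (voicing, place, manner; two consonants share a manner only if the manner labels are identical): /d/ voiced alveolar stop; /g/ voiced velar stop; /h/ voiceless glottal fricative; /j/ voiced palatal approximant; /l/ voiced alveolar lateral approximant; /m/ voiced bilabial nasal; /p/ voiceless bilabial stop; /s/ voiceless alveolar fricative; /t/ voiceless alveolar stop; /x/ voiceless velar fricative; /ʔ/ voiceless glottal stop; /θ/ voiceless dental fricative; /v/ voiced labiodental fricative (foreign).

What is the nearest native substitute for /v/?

θ

/θ/ is closest: same manner (fricative), place distance 1 (labiodental→dental), voicing differs (+1); total 2. Next closest is /s/ at distance 3.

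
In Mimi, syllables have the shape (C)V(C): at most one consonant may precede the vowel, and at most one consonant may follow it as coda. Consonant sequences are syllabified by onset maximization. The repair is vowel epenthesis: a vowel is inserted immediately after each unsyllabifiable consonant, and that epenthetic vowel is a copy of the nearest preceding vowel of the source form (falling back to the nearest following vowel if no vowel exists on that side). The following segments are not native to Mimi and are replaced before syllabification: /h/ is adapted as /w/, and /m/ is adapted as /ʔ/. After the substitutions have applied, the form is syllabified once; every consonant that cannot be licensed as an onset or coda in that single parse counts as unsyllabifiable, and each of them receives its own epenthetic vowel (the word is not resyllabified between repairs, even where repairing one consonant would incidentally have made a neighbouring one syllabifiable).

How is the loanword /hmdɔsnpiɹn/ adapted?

wɔʔɔdɔsnɔpiɹni

Substitution: /h/ → /w/, /m/ → /ʔ/, giving /wʔdɔsnpiɹn/.
Syllabifying with onset maximization leaves /w/, /ʔ/, /n/, /n/ stranded (at most one coda consonant is licensed; onsets are limited to one consonant).
Each unlicensed consonant becomes the onset of a new syllable: /w/ → /wɔ/, /ʔ/ → /ʔɔ/, /n/ → /nɔ/, /n/ → /ni/.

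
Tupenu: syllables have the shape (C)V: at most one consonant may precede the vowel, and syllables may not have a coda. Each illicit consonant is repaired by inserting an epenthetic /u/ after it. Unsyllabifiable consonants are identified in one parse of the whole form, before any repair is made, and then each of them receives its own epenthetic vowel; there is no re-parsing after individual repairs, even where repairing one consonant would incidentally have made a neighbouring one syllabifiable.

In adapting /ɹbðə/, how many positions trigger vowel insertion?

The unsyllabifiable consonants are /ɹ/, /b/; each receives one epenthetic vowel.

2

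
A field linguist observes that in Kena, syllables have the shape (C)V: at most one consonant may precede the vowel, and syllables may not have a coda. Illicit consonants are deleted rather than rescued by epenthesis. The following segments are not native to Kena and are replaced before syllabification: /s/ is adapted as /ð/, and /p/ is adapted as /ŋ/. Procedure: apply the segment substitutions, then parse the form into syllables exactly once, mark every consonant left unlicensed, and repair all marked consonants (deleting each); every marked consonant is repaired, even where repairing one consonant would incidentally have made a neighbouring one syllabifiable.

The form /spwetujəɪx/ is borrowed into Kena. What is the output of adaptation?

wetujəɪ

Substitution: /s/ → /ð/, /p/ → /ŋ/, giving /ðŋwetujəɪx/.
The consonants /ð/, /ŋ/, /x/ cannot be parsed into a legal (C)V syllable (no codas are permitted; onsets are limited to one consonant).
Deletion applies to /ð/, /ŋ/, /x/.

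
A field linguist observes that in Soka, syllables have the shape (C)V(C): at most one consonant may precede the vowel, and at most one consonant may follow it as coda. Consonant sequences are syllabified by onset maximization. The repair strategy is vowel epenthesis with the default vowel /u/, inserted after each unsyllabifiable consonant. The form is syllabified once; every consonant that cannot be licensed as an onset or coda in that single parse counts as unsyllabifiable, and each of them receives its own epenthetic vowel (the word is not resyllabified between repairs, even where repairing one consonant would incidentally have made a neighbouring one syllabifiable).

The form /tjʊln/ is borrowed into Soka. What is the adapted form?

Under (C)V(C), the unsyllabifiable consonants are /t/, /n/ (at most one coda consonant is licensed; onsets are limited to one consonant).
Inserting the epenthetic vowel yields /t/ → /tu/, /n/ → /nu/.

tujʊlnu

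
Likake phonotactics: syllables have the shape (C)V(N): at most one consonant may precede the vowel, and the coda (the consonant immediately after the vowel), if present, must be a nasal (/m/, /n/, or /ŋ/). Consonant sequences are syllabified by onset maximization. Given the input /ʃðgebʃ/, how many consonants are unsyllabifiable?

The consonants /ʃ/, /ð/, /b/, /ʃ/ cannot be parsed into a legal (C)V(N) syllable (only a nasal (/m/, /n/, or /ŋ/) is licensed in coda position; onsets are limited to one consonant).

4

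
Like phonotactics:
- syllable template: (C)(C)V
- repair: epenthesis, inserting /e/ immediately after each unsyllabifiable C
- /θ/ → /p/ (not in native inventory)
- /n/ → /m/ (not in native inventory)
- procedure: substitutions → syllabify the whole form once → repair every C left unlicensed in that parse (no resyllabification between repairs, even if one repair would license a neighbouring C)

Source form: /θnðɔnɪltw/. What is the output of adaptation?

pemðɔmɪletewe

Substitution: /θ/ → /p/, /n/ → /m/, giving /pmðɔmɪltw/.
Syllabifying with onset maximization leaves /p/, /l/, /t/, /w/ stranded (no codas are permitted; onsets may contain at most 2 consonants).
Epenthesis after each stranded consonant: /p/ → /pe/, /l/ → /le/, /t/ → /te/, /w/ → /we/.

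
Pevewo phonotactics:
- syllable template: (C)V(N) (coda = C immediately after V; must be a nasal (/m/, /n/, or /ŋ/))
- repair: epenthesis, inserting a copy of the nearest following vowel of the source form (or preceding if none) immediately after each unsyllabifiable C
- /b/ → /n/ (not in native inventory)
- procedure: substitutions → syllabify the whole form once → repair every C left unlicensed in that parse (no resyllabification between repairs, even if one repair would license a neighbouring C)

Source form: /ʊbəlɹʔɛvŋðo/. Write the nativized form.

ʊnəlɛɹɛʔɛvoŋoðo

Substitution: /b/ → /n/, giving /ʊnəlɹʔɛvŋðo/.
Under (C)V(N), the unsyllabifiable consonants are /l/, /ɹ/, /v/, /ŋ/ (only a nasal (/m/, /n/, or /ŋ/) is licensed in coda position; onsets are limited to one consonant).
Epenthesis after each stranded consonant: /l/ → /lɛ/, /ɹ/ → /ɹɛ/, /v/ → /vo/, /ŋ/ → /ŋo/.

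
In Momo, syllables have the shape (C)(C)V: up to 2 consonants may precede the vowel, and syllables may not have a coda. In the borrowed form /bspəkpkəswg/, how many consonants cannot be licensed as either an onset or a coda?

5

Under (C)(C)V, the unsyllabifiable consonants are /b/, /k/, /s/, /w/, /g/ (no codas are permitted; onsets may contain at most 2 consonants).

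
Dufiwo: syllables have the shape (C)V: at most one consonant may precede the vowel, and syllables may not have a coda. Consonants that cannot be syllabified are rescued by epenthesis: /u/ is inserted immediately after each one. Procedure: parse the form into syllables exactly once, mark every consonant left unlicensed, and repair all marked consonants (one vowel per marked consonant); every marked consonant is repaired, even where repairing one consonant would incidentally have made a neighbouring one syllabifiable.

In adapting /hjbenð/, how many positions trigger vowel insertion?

The unsyllabifiable consonants are /h/, /j/, /n/, /ð/; each receives one epenthetic vowel.

4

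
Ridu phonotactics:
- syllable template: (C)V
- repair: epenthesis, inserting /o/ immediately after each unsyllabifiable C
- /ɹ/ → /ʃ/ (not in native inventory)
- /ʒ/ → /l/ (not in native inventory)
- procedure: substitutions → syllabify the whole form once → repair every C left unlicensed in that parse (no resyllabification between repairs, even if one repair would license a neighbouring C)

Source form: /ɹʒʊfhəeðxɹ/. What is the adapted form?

ʃolʊfohəeðoxoʃo

Substitution: /ɹ/ → /ʃ/, /ʒ/ → /l/, giving /ʃlʊfhəeðxʃ/.
The consonants /ʃ/, /f/, /ð/, /x/, /ʃ/ cannot be parsed into a legal (C)V syllable (no codas are permitted; onsets are limited to one consonant).
Epenthesis after each stranded consonant: /ʃ/ → /ʃo/, /f/ → /fo/, /ð/ → /ðo/, /x/ → /xo/, /ʃ/ → /ʃo/.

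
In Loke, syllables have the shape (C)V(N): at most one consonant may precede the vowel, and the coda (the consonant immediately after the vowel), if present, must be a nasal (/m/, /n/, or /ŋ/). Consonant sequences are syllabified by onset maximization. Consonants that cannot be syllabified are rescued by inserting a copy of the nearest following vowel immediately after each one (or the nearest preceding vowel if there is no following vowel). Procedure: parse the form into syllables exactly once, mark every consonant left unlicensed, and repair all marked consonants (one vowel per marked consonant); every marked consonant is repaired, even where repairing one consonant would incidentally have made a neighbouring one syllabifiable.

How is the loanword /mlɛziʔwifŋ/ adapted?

mɛlɛziʔiwifiŋi

Under (C)V(N), the unsyllabifiable consonants are /m/, /ʔ/, /f/, /ŋ/ (only a nasal (/m/, /n/, or /ŋ/) is licensed in coda position; onsets are limited to one consonant).
Epenthesis after each stranded consonant: /m/ → /mɛ/, /ʔ/ → /ʔi/, /f/ → /fi/, /ŋ/ → /ŋi/.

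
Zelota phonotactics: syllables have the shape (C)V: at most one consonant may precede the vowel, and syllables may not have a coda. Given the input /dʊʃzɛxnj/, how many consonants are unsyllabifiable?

The consonants /ʃ/, /x/, /n/, /j/ cannot be parsed into a legal (C)V syllable (no codas are permitted; onsets are limited to one consonant).

4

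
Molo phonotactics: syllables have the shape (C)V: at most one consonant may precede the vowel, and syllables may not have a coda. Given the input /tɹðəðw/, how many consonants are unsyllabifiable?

4

Syllabifying with onset maximization leaves /t/, /ɹ/, /ð/, /w/ stranded (no codas are permitted; onsets are limited to one consonant).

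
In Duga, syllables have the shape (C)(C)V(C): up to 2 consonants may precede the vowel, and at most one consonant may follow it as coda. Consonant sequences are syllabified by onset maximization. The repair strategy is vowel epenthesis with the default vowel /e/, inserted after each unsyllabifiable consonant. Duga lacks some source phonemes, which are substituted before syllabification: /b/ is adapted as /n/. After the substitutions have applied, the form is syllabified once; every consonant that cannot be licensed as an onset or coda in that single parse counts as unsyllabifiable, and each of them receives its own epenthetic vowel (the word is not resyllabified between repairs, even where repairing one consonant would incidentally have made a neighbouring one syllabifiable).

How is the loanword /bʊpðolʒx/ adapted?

nʊpðolʒexe

Substitution: /b/ → /n/, giving /nʊpðolʒx/.
Syllabifying with onset maximization leaves /ʒ/, /x/ stranded (at most one coda consonant is licensed; onsets may contain at most 2 consonants).
Epenthesis after each stranded consonant: /ʒ/ → /ʒe/, /x/ → /xe/.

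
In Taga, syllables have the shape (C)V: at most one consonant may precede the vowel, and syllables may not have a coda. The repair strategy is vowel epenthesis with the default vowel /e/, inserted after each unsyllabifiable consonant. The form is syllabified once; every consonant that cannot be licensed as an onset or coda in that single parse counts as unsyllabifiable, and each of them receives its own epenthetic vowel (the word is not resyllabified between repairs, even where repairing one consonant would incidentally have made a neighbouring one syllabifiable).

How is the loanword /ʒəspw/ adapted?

ʒəsepewe

The consonants /s/, /p/, /w/ cannot be parsed into a legal (C)V syllable (no codas are permitted; onsets are limited to one consonant).
Inserting the epenthetic vowel yields /s/ → /se/, /p/ → /pe/, /w/ → /we/.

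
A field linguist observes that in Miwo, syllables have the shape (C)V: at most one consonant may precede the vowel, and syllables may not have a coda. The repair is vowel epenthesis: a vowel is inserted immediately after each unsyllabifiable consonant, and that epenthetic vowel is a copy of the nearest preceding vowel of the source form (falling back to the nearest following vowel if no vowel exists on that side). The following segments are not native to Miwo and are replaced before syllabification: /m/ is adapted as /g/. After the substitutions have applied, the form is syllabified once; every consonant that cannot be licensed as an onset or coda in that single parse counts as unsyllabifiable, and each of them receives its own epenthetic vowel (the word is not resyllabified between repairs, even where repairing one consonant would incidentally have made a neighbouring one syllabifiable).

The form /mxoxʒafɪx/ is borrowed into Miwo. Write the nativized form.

goxoxoʒafɪxɪ

Substitution: /m/ → /g/, giving /gxoxʒafɪx/.
Syllabifying with onset maximization leaves /g/, /x/, /x/ stranded (no codas are permitted; onsets are limited to one consonant).
Each unlicensed consonant becomes the onset of a new syllable: /g/ → /go/, /x/ → /xo/, /x/ → /xɪ/.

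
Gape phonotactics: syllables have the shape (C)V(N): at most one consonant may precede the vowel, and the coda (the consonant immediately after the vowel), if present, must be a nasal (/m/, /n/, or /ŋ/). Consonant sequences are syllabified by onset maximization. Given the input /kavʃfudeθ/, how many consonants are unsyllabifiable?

Under (C)V(N), the unsyllabifiable consonants are /v/, /ʃ/, /θ/ (only a nasal (/m/, /n/, or /ŋ/) is licensed in coda position; onsets are limited to one consonant).

3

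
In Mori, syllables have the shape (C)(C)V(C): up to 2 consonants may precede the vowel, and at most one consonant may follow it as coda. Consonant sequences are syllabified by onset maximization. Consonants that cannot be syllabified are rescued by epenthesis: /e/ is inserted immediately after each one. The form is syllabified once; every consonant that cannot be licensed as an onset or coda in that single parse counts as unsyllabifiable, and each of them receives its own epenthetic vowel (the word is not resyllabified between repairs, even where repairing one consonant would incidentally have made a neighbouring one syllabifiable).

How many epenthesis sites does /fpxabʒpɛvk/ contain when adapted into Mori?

2

The unsyllabifiable consonants are /f/, /k/; each receives one epenthetic vowel.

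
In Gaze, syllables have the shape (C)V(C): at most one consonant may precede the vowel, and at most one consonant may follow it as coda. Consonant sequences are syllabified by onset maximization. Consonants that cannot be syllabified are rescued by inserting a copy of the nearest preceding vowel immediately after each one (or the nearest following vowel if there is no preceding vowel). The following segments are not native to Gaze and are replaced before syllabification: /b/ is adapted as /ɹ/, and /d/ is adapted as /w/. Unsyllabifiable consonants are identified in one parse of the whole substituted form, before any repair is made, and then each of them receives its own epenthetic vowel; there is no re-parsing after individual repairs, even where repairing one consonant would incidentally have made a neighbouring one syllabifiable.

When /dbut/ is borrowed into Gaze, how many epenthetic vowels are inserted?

After substitution the input is /wɹut/.
The unsyllabifiable consonants are /w/; each receives one epenthetic vowel.

1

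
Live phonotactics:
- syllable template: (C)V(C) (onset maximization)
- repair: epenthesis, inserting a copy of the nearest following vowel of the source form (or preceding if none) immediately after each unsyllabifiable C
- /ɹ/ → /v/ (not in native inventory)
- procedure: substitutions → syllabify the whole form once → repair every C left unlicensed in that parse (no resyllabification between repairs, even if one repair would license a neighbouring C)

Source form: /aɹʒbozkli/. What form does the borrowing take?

Substitution: /ɹ/ → /v/, giving /avʒbozkli/.
Syllabifying with onset maximization leaves /ʒ/, /k/ stranded (at most one coda consonant is licensed; onsets are limited to one consonant).
Inserting the epenthetic vowel yields /ʒ/ → /ʒo/, /k/ → /ki/.

avʒobozkili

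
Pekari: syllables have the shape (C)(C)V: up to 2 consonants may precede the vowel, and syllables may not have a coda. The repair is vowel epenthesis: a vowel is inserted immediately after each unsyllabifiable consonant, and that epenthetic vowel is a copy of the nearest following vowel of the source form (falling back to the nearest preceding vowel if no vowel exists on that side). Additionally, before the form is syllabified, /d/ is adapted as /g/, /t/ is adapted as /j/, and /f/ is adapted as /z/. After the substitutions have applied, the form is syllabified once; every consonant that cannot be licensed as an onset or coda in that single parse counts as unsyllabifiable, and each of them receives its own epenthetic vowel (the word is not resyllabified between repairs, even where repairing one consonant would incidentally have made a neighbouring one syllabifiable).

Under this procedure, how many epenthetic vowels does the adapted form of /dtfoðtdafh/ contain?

After substitution the input is /gjzoðjgazh/.
The unsyllabifiable consonants are /g/, /ð/, /z/, /h/; each receives one epenthetic vowel.

4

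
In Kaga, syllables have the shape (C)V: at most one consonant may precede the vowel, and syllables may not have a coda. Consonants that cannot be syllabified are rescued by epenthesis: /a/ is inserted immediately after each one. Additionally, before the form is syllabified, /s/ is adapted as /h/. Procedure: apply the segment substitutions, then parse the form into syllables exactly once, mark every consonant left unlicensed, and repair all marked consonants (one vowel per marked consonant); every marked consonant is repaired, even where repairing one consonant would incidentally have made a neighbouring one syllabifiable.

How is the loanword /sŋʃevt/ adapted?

haŋaʃevata

Substitution: /s/ → /h/, giving /hŋʃevt/.
Syllabifying with onset maximization leaves /h/, /ŋ/, /v/, /t/ stranded (no codas are permitted; onsets are limited to one consonant).
Each unlicensed consonant becomes the onset of a new syllable: /h/ → /ha/, /ŋ/ → /ŋa/, /v/ → /va/, /t/ → /ta/.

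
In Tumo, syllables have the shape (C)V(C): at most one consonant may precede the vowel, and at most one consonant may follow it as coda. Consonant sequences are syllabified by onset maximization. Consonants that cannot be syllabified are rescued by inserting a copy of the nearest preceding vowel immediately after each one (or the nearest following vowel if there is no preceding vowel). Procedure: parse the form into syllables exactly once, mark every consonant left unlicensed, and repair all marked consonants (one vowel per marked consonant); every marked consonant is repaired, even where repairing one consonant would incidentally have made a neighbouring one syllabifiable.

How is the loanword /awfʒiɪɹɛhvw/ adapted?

Under (C)V(C), the unsyllabifiable consonants are /f/, /v/, /w/ (at most one coda consonant is licensed; onsets are limited to one consonant).
Epenthesis after each stranded consonant: /f/ → /fa/, /v/ → /vɛ/, /w/ → /wɛ/.

awfaʒiɪɹɛhvɛwɛ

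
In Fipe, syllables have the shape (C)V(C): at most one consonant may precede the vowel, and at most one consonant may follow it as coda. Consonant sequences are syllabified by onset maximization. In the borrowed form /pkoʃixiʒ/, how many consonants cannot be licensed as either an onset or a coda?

1

Syllabifying with onset maximization leaves /p/ stranded (at most one coda consonant is licensed; onsets are limited to one consonant).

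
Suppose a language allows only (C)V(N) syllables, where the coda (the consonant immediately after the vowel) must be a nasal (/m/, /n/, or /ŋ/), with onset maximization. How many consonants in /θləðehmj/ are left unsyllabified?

Syllabifying with onset maximization leaves /θ/, /h/, /m/, /j/ stranded (only a nasal (/m/, /n/, or /ŋ/) is licensed in coda position; onsets are limited to one consonant).

4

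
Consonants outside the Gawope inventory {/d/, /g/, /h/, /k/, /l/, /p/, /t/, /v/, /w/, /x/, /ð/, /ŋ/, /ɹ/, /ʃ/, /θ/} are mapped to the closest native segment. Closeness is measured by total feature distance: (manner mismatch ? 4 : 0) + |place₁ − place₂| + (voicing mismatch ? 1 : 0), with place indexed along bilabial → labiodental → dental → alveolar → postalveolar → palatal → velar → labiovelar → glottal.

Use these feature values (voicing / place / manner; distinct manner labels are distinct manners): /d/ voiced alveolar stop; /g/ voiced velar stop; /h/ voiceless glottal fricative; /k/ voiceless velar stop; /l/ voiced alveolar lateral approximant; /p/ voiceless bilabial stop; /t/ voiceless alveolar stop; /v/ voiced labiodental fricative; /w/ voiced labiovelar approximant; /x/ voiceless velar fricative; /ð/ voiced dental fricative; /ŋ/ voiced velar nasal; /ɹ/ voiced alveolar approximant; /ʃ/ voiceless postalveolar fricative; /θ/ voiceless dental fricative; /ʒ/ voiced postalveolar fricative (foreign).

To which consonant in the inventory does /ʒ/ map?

/ʃ/ is closest: same manner (fricative), place distance 0 (postalveolar→postalveolar), voicing differs (+1); total 1. Next closest is /ð/ at distance 2.

ʃ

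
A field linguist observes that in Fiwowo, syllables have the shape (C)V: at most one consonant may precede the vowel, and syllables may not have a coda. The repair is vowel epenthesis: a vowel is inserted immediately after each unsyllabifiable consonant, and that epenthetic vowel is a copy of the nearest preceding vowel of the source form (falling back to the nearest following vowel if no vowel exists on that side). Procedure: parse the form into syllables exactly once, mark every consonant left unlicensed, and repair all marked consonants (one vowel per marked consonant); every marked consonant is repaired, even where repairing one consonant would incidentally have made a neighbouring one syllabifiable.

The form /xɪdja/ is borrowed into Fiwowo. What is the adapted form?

The consonants /d/ cannot be parsed into a legal (C)V syllable (no codas are permitted; onsets are limited to one consonant).
Epenthesis after each stranded consonant: /d/ → /dɪ/.

xɪdɪja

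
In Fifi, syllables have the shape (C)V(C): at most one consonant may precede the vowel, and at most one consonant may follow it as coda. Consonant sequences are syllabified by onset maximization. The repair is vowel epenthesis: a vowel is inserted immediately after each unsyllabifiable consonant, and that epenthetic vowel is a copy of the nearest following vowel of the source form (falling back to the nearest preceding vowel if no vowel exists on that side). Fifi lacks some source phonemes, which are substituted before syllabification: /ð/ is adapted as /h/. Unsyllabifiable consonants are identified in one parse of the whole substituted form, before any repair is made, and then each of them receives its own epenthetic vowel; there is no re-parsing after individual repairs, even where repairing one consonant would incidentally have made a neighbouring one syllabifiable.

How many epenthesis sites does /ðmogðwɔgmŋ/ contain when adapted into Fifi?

After substitution the input is /hmoghwɔgmŋ/.
The unsyllabifiable consonants are /h/, /h/, /m/, /ŋ/; each receives one epenthetic vowel.

4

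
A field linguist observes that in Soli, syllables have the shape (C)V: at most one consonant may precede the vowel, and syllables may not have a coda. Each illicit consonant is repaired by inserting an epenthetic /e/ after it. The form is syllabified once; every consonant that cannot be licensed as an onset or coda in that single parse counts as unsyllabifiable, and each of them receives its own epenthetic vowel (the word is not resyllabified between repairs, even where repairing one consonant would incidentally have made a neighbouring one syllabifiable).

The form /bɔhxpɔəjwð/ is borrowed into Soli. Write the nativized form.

bɔhexepɔəjeweðe

The consonants /h/, /x/, /j/, /w/, /ð/ cannot be parsed into a legal (C)V syllable (no codas are permitted; onsets are limited to one consonant).
Epenthesis after each stranded consonant: /h/ → /he/, /x/ → /xe/, /j/ → /je/, /w/ → /we/, /ð/ → /ðe/.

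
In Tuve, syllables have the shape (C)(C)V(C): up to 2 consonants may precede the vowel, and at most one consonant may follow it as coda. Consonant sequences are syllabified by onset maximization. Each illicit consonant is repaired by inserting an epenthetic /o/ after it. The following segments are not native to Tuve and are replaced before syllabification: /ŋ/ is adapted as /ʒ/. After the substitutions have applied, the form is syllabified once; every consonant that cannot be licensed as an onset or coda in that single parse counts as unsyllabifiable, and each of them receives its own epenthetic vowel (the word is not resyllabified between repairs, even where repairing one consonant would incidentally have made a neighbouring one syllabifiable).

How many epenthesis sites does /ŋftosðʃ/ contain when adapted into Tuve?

3

After substitution the input is /ʒftosðʃ/.
The unsyllabifiable consonants are /ʒ/, /ð/, /ʃ/; each receives one epenthetic vowel.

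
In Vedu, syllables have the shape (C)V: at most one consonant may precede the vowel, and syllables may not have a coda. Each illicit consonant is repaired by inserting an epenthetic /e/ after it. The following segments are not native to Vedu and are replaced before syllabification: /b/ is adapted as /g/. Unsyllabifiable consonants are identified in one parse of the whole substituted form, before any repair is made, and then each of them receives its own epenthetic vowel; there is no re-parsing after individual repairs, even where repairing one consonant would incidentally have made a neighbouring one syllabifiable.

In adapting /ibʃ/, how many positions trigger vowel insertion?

After substitution the input is /igʃ/.
The unsyllabifiable consonants are /g/, /ʃ/; each receives one epenthetic vowel.

2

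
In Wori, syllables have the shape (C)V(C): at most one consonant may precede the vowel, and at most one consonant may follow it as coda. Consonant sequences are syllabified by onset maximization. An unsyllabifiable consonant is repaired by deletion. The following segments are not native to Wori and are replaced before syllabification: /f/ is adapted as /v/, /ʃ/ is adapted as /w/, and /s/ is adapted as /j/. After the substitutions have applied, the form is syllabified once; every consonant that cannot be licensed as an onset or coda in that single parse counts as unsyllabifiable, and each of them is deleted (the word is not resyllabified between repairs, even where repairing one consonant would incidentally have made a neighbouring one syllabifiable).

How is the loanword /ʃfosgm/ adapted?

voj

Substitution: /ʃ/ → /w/, /f/ → /v/, /s/ → /j/, giving /wvojgm/.
Under (C)V(C), the unsyllabifiable consonants are /w/, /g/, /m/ (at most one coda consonant is licensed; onsets are limited to one consonant).
Each unlicensed consonant is deleted: /w/, /g/, /m/.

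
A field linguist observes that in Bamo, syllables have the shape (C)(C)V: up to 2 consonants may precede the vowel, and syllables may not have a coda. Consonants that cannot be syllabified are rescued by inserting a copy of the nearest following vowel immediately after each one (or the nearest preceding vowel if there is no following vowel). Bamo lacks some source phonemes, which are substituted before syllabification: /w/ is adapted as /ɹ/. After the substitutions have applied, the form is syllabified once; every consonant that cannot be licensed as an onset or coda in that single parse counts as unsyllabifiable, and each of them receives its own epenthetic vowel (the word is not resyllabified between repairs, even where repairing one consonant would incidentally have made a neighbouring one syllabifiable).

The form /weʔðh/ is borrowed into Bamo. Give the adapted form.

Substitution: /w/ → /ɹ/, giving /ɹeʔðh/.
Syllabifying with onset maximization leaves /ʔ/, /ð/, /h/ stranded (no codas are permitted; onsets may contain at most 2 consonants).
Epenthesis after each stranded consonant: /ʔ/ → /ʔe/, /ð/ → /ðe/, /h/ → /he/.

ɹeʔeðehe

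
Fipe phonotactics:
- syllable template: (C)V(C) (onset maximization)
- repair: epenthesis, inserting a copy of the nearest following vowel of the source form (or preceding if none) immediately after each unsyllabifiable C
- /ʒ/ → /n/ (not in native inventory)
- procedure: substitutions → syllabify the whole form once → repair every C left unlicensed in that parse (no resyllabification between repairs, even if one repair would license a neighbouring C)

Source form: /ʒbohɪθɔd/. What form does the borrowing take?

Substitution: /ʒ/ → /n/, giving /nbohɪθɔd/.
The consonants /n/ cannot be parsed into a legal (C)V(C) syllable (at most one coda consonant is licensed; onsets are limited to one consonant).
Each unlicensed consonant becomes the onset of a new syllable: /n/ → /no/.

nobohɪθɔd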